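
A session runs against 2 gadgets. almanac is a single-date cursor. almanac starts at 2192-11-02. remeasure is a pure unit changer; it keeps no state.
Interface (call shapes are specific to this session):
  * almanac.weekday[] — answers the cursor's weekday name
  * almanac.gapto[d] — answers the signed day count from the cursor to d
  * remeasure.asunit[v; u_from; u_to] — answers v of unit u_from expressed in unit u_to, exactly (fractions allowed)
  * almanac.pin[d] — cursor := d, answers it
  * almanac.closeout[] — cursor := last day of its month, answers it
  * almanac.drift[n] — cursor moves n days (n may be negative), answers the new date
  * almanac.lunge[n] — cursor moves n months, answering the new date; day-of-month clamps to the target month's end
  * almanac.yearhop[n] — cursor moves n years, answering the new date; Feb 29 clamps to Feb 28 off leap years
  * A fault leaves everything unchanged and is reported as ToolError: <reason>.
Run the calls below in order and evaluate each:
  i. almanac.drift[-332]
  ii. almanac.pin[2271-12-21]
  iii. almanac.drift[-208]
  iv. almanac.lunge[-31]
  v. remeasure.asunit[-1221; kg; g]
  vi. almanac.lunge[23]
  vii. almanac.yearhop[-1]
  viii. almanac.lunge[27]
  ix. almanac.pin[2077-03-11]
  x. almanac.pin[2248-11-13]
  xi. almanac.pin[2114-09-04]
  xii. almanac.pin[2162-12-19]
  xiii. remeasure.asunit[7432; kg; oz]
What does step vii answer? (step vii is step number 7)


==> almanac.drift(n=-332)
<== 2191-12-06
==> almanac.pin(d=2271-12-21)
<== 2271-12-21
==> almanac.drift(n=-208)
<== 2271-05-27
==> almanac.lunge(n=-31)
<== 2268-10-27
==> remeasure.asunit(v=-1221, u_from=kg, u_to=g)
<== -1221000
==> almanac.lunge(n=23)
<== 2270-09-27
==> almanac.yearhop(n=-1)
<== 2269-09-27
==> almanac.lunge(n=27)
<== 2271-12-27
==> almanac.pin(d=2077-03-11)
<== 2077-03-11
==> almanac.pin(d=2248-11-13)
<== 2248-11-13
==> almanac.pin(d=2114-09-04)
<== 2114-09-04
==> almanac.pin(d=2162-12-19)
<== 2162-12-19
==> remeasure.asunit(v=7432, u_from=kg, u_to=oz)
<== 11891200000000/45359237

Answer: 2269-09-27


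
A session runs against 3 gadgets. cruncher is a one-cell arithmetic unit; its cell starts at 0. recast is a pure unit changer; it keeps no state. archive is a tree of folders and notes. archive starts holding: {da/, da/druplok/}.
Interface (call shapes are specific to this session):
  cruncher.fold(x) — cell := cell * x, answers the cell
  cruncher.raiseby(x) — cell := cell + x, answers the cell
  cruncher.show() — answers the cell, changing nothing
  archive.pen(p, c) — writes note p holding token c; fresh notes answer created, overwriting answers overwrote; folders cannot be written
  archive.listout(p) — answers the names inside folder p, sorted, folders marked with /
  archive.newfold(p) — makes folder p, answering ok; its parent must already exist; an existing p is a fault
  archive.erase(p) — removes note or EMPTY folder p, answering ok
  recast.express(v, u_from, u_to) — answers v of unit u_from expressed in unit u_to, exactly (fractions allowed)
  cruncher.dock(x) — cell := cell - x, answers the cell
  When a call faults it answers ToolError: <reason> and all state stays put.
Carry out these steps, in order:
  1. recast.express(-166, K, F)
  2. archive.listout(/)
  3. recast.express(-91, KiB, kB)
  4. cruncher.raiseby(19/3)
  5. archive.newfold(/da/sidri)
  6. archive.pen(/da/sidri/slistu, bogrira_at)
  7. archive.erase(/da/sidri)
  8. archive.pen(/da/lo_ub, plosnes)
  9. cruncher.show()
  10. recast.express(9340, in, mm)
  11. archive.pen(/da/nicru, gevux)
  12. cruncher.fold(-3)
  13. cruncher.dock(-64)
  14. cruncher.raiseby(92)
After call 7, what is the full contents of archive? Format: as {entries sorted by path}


[in] recast.express v→-166 u_from→K u_to→F
= -75847/100
[in] archive.listout p→/
= [da/]
[in] recast.express v→-91 u_from→KiB u_to→kB
= -11648/125
[in] cruncher.raiseby x→19/3
= 19/3
[in] archive.newfold p→/da/sidri
= ok
[in] archive.pen p→/da/sidri/slistu c→bogrira_at
= created
[in] archive.erase p→/da/sidri
= ToolError: not empty
[in] archive.pen p→/da/lo_ub c→plosnes
= created
[in] cruncher.show
= 19/3
[in] recast.express v→9340 u_from→in u_to→mm
= 237236
[in] archive.pen p→/da/nicru c→gevux
= created
[in] cruncher.fold x→-3
= -19
[in] cruncher.dock x→-64
= 45
[in] cruncher.raiseby x→92
= 137

Answer: {da/, da/druplok/, da/sidri/, da/sidri/slistu=bogrira_at}


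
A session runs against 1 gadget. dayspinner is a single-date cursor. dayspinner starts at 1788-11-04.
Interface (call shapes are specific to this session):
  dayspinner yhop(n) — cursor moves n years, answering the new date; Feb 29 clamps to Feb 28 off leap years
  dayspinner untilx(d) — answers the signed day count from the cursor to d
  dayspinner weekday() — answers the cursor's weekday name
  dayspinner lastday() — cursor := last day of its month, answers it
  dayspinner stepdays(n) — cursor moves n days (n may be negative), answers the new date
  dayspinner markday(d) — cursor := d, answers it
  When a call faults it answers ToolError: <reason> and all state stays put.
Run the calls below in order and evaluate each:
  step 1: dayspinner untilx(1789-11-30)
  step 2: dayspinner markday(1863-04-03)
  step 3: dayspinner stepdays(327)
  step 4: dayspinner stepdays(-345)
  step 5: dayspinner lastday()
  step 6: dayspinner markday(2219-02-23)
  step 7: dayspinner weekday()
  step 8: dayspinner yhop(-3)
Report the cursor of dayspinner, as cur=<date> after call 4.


Answer: cur=1863-03-16

Derivation:
·→ dayspinner untilx(d='1789-11-30')
·← 391
·→ dayspinner markday(d='1863-04-03')
·← 1863-04-03
·→ dayspinner stepdays(n='327')
·← 1864-02-24
·→ dayspinner stepdays(n='-345')
·← 1863-03-16
·→ dayspinner lastday()
·← 1863-03-31
·→ dayspinner markday(d='2219-02-23')
·← 2219-02-23
·→ dayspinner weekday()
·← Tuesday
·→ dayspinner yhop(n='-3')
·← 2216-02-23


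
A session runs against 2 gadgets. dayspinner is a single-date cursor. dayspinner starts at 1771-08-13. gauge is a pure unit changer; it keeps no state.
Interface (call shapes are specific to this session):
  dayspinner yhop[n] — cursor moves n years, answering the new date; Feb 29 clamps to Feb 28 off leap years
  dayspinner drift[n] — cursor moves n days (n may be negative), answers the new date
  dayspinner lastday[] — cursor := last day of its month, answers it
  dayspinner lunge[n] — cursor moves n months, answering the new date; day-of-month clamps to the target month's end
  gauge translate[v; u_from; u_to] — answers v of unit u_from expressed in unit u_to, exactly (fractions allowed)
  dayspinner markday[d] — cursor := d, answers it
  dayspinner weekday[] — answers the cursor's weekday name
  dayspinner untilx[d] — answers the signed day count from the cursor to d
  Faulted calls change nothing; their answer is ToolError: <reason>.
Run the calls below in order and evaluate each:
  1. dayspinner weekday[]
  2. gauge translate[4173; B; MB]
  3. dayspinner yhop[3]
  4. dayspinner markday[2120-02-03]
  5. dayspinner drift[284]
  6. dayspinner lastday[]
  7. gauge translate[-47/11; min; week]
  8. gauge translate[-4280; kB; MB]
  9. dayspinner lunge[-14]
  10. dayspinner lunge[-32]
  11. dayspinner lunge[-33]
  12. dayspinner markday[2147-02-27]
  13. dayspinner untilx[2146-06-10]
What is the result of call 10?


>> dayspinner weekday()
<< Tuesday
>> gauge translate(v=4173, u_from=B, u_to=MB)
<< 4173/1000000
>> dayspinner yhop(n=3)
<< 1774-08-13
>> dayspinner markday(d=2120-02-03)
<< 2120-02-03
>> dayspinner drift(n=284)
<< 2120-11-13
>> dayspinner lastday()
<< 2120-11-30
>> gauge translate(v=-47/11, u_from=min, u_to=week)
<< -47/110880
>> gauge translate(v=-4280, u_from=kB, u_to=MB)
<< -107/25
>> dayspinner lunge(n=-14)
<< 2119-09-30
>> dayspinner lunge(n=-32)
<< 2117-01-30
>> dayspinner lunge(n=-33)
<< 2114-04-30
>> dayspinner markday(d=2147-02-27)
<< 2147-02-27
>> dayspinner untilx(d=2146-06-10)
<< -262

Answer: 2117-01-30


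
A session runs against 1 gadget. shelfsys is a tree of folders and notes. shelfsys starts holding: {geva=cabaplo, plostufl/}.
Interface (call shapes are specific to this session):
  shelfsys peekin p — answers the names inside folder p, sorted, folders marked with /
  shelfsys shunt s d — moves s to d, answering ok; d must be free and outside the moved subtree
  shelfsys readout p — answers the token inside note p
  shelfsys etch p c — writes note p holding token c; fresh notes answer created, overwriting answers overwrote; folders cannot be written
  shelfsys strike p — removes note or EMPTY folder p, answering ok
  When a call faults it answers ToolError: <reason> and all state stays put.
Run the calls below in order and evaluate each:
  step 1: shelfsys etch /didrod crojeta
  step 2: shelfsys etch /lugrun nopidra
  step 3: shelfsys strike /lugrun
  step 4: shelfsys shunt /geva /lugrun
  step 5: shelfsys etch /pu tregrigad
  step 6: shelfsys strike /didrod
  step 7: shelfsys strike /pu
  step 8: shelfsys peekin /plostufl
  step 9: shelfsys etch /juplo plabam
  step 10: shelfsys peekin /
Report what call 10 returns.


Answer: [juplo, lugrun, plostufl/]

Derivation:
Now I run shelfsys etch passing p=/didrod, c=crojeta, giving created.
I invoke shelfsys etch passing p=/lugrun, c=nopidra, → created.
Next I call shelfsys strike passing p=/lugrun, — result: ok.
Using shelfsys shunt passing s=/geva, d=/lugrun, giving ok.
Now I run shelfsys etch passing p=/pu, c=tregrigad, — result: created.
I run shelfsys strike passing p=/didrod, and get ok.
I call shelfsys strike passing p=/pu, and observe ok.
Next I call shelfsys peekin passing p=/plostufl, giving [].
I call shelfsys etch passing p=/juplo, c=plabam, giving created.
I try shelfsys peekin passing p=/, and see [juplo, lugrun, plostufl/].


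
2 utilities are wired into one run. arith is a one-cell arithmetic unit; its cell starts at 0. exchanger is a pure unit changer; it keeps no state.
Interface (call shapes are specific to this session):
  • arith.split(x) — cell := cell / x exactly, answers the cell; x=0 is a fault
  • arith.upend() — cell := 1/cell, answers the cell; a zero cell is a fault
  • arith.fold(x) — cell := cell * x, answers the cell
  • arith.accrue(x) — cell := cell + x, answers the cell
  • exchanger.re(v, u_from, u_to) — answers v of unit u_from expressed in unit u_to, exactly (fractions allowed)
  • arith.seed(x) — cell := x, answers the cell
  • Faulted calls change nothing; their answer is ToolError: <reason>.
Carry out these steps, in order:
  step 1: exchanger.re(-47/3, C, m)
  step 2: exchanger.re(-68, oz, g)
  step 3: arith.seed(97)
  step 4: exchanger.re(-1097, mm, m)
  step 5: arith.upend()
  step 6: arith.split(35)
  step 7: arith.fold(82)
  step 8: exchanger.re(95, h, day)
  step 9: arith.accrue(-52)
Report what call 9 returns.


Answer: -176458/3395

Derivation:
Then re on v=-47/3, u_from=C, u_to=m, giving ToolError: incompatible units.
I run re on v=-68, u_from=oz, u_to=g, and observe -771107029/400000.
Using seed on x=97, yielding 97.
Now I run re on v=-1097, u_from=mm, u_to=m: -1097/1000.
Next I call upend(), which returns 1/97.
Using split on x=35, giving 1/3395.
I use fold on x=82, and observe 82/3395.
I run re on v=95, u_from=h, u_to=day, and see 95/24.
Next I call accrue on x=-52, yielding -176458/3395.


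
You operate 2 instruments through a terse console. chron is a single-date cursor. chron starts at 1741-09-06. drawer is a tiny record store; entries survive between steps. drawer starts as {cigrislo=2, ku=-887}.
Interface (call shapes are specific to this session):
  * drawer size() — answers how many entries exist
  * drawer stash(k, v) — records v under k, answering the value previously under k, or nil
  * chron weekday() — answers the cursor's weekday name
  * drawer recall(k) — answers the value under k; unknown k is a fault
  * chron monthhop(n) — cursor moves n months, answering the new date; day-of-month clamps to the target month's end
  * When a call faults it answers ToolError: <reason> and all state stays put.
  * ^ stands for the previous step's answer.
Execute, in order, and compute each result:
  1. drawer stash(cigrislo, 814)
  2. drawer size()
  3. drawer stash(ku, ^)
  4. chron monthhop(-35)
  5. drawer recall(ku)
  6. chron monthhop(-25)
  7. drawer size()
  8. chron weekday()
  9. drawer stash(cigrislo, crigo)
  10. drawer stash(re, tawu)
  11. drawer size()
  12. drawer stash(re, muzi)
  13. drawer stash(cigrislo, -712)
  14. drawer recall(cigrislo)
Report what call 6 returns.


Answer: 1736-09-06

Derivation:
% 1. drawer stash(k=cigrislo, v=814) -> 2
% 2. drawer size() -> 2
% 3. drawer stash(k=ku, v=^) -> -887
% 4. chron monthhop(n=-35) -> 1738-10-06
% 5. drawer recall(k=ku) -> 2
% 6. chron monthhop(n=-25) -> 1736-09-06
% 7. drawer size() -> 2
% 8. chron weekday() -> Thursday
% 9. drawer stash(k=cigrislo, v=crigo) -> 814
% 10. drawer stash(k=re, v=tawu) -> nil
% 11. drawer size() -> 3
% 12. drawer stash(k=re, v=muzi) -> tawu
% 13. drawer stash(k=cigrislo, v=-712) -> crigo
% 14. drawer recall(k=cigrislo) -> -712


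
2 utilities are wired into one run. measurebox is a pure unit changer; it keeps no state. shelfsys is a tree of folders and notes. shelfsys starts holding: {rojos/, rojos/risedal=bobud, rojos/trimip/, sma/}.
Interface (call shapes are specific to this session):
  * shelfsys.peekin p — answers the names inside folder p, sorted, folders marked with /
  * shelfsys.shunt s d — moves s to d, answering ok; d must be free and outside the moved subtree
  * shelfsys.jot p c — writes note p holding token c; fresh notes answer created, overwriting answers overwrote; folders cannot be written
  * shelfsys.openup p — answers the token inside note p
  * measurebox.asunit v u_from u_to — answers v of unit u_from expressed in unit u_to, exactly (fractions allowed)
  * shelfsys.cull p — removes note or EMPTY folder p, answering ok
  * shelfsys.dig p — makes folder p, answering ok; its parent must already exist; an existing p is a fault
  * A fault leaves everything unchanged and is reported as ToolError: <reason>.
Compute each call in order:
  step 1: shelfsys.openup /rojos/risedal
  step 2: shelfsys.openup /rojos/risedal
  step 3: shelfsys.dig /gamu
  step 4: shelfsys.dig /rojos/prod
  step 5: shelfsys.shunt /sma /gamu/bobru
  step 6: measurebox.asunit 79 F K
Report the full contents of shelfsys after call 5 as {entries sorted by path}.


·→ openup(p: /rojos/risedal)
·← bobud
·→ openup(p: /rojos/risedal)
·← bobud
·→ dig(p: /gamu)
·← ok
·→ dig(p: /rojos/prod)
·← ok
·→ shunt(s: /sma, d: /gamu/bobru)
·← ok
·→ asunit(v: 79, u_from: F, u_to: K)
·← 53867/180

Answer: {gamu/, gamu/bobru/, rojos/, rojos/prod/, rojos/risedal=bobud, rojos/trimip/}


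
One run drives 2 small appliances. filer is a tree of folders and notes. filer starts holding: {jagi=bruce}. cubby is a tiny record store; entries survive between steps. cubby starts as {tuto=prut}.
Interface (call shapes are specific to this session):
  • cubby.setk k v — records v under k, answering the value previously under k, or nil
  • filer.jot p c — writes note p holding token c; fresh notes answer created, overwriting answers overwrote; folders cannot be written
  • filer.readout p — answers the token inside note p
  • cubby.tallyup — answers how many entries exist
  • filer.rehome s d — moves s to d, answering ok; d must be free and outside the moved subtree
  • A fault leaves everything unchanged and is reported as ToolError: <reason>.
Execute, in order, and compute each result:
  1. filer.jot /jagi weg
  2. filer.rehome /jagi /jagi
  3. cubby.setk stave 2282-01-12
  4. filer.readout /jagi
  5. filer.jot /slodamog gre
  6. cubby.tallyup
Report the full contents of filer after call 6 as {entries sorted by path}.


>> jot(p→/jagi, c→weg)
<< overwrote
>> rehome(s→/jagi, d→/jagi)
<< ToolError: exists
>> setk(k→stave, v→2282-01-12)
<< nil
>> readout(p→/jagi)
<< weg
>> jot(p→/slodamog, c→gre)
<< created
>> tallyup()
<< 2

Answer: {jagi=weg, slodamog=gre}


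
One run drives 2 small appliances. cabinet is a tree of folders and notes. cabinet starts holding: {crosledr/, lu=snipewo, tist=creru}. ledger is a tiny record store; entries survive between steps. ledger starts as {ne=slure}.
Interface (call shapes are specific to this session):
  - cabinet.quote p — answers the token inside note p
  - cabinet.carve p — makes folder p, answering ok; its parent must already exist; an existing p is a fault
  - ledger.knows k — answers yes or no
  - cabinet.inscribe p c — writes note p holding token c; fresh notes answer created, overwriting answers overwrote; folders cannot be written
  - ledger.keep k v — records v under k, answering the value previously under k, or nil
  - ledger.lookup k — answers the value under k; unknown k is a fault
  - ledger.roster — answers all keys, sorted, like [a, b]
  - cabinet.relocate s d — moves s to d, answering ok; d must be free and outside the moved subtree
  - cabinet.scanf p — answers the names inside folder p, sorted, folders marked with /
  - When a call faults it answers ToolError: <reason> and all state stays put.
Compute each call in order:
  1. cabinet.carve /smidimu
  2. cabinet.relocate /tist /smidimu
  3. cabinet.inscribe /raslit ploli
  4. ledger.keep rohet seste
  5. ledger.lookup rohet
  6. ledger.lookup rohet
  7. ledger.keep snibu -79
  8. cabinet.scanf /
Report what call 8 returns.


Answer: [crosledr/, lu, raslit, smidimu/, tist]

Derivation:
>>> cabinet.carve p=/smidimu
= ok
>>> cabinet.relocate s=/tist d=/smidimu
= ToolError: exists
>>> cabinet.inscribe p=/raslit c=ploli
= created
>>> ledger.keep k=rohet v=seste
= nil
>>> ledger.lookup k=rohet
= seste
>>> ledger.lookup k=rohet
= seste
>>> ledger.keep k=snibu v=-79
= nil
>>> cabinet.scanf p=/
= [crosledr/, lu, raslit, smidimu/, tist]


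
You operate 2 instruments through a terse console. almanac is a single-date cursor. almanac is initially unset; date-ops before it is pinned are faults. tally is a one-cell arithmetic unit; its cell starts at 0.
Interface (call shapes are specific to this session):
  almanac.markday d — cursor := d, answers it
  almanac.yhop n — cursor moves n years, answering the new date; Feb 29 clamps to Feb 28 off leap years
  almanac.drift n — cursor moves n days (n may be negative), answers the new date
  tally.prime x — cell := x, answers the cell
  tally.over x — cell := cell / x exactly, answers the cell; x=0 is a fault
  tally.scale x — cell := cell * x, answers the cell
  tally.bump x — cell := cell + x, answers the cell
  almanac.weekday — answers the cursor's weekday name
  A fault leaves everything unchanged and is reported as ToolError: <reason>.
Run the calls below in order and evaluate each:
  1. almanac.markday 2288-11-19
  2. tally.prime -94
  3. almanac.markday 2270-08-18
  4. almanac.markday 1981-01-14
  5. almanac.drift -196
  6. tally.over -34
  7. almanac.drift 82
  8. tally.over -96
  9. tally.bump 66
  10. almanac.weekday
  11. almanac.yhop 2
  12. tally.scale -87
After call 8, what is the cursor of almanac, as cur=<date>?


Answer: cur=1980-09-22

Derivation:
Next I call almanac.markday passing d: 2288-11-19, giving 2288-11-19.
Then tally.prime passing x: -94, which returns -94.
I run almanac.markday passing d: 2270-08-18, and observe 2270-08-18.
Invoking almanac.markday passing d: 1981-01-14, → 1981-01-14.
I try almanac.drift passing n: -196, — result: 1980-07-02.
I call tally.over passing x: -34, → 47/17.
Using almanac.drift passing n: 82, → 1980-09-22.
I use tally.over passing x: -96, — result: -47/1632.
Using tally.bump passing x: 66, → 107665/1632.
Using almanac.weekday, → Monday.
Now I run almanac.yhop passing n: 2, and get 1982-09-22.
Using tally.scale passing x: -87, — result: -3122285/544.


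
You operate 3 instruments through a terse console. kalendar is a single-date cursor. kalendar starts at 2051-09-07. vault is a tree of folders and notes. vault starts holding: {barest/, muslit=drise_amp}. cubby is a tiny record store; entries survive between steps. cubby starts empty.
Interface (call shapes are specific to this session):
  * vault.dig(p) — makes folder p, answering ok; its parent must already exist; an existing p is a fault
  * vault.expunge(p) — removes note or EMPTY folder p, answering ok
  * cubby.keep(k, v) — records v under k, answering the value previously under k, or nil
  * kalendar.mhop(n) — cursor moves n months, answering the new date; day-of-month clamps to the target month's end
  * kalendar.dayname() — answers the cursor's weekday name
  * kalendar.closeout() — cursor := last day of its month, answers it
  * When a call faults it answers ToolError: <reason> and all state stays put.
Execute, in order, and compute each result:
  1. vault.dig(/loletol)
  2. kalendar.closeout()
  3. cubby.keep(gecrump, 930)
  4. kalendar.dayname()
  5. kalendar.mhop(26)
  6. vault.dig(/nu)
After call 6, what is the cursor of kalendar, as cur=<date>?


Answer: cur=2053-11-30

Derivation:
>> dig(p=/loletol)
<< ok
>> closeout()
<< 2051-09-30
>> keep(k=gecrump, v=930)
<< nil
>> dayname()
<< Saturday
>> mhop(n=26)
<< 2053-11-30
>> dig(p=/nu)
<< ok


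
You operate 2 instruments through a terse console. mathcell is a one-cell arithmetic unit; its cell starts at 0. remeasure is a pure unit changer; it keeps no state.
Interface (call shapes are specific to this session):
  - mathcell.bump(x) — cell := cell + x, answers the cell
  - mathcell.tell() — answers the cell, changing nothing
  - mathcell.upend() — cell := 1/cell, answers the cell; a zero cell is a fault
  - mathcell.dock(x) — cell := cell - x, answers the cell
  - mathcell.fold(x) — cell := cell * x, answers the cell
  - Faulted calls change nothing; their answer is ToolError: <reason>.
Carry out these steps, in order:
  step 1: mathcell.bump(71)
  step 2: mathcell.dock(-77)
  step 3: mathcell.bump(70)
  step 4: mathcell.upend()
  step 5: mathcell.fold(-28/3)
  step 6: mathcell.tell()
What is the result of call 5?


Answer: -14/327

Derivation:
CALL bump[x: 71]
RET  71
CALL dock[x: -77]
RET  148
CALL bump[x: 70]
RET  218
CALL upend[]
RET  1/218
CALL fold[x: -28/3]
RET  -14/327
CALL tell[]
RET  -14/327


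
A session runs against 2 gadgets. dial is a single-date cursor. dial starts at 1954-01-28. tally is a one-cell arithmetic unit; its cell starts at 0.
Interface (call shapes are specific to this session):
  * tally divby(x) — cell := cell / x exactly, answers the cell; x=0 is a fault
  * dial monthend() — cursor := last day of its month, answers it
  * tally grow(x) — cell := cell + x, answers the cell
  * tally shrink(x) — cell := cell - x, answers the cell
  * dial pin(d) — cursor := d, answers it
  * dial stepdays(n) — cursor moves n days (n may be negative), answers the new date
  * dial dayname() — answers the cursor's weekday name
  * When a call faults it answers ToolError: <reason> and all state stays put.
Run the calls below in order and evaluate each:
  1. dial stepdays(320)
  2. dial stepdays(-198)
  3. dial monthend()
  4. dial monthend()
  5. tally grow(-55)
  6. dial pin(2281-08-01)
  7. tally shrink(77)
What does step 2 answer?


Answer: 1954-05-30

Derivation:
>>> dial stepdays n=320
  1954-12-14
>>> dial stepdays n=-198
  1954-05-30
>>> dial monthend
  1954-05-31
>>> dial monthend
  1954-05-31
>>> tally grow x=-55
  -55
>>> dial pin d=2281-08-01
  2281-08-01
>>> tally shrink x=77
  -132


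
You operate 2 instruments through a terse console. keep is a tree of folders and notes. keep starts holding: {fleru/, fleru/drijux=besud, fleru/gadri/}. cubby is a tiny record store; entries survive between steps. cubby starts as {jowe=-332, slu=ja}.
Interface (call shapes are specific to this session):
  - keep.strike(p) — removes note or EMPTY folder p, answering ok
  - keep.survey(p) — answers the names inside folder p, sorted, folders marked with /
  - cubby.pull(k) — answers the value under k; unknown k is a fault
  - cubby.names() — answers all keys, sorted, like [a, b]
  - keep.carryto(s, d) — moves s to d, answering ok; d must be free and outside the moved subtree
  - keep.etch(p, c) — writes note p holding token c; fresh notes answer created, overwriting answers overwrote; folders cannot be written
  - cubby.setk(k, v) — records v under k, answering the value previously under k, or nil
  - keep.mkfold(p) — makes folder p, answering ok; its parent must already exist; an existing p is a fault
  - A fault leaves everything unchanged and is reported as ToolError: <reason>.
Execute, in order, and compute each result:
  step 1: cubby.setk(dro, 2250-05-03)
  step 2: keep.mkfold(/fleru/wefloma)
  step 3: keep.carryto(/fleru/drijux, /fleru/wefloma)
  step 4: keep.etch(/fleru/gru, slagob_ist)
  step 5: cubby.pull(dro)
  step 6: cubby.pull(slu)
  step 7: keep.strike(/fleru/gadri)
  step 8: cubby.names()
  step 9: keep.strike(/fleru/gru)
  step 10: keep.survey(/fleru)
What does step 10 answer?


>> cubby.setk(k→dro, v→2250-05-03)
<< nil
>> keep.mkfold(p→/fleru/wefloma)
<< ok
>> keep.carryto(s→/fleru/drijux, d→/fleru/wefloma)
<< ToolError: exists
>> keep.etch(p→/fleru/gru, c→slagob_ist)
<< created
>> cubby.pull(k→dro)
<< 2250-05-03
>> cubby.pull(k→slu)
<< ja
>> keep.strike(p→/fleru/gadri)
<< ok
>> cubby.names()
<< [dro, jowe, slu]
>> keep.strike(p→/fleru/gru)
<< ok
>> keep.survey(p→/fleru)
<< [drijux, wefloma/]

Answer: [drijux, wefloma/]


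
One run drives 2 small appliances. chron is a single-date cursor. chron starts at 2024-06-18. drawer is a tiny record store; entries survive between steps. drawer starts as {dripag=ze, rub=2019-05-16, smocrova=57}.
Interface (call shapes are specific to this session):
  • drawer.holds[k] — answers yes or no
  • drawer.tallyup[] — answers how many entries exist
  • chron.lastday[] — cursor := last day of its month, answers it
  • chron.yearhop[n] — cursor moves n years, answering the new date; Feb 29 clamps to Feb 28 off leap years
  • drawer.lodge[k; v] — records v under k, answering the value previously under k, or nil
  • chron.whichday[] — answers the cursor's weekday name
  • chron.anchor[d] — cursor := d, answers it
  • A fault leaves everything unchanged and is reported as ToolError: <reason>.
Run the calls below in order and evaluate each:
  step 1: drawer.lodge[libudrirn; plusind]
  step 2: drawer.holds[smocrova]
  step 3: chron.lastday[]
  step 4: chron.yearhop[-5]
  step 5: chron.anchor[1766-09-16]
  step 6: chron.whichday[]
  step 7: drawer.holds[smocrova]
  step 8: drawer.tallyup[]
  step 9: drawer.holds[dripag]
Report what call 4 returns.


Answer: 2019-06-30

Derivation:
# lodge(libudrirn, plusind) : nil
# holds(smocrova) : yes
# lastday() : 2024-06-30
# yearhop(-5) : 2019-06-30
# anchor(1766-09-16) : 1766-09-16
# whichday() : Tuesday
# holds(smocrova) : yes
# tallyup() : 4
# holds(dripag) : yes


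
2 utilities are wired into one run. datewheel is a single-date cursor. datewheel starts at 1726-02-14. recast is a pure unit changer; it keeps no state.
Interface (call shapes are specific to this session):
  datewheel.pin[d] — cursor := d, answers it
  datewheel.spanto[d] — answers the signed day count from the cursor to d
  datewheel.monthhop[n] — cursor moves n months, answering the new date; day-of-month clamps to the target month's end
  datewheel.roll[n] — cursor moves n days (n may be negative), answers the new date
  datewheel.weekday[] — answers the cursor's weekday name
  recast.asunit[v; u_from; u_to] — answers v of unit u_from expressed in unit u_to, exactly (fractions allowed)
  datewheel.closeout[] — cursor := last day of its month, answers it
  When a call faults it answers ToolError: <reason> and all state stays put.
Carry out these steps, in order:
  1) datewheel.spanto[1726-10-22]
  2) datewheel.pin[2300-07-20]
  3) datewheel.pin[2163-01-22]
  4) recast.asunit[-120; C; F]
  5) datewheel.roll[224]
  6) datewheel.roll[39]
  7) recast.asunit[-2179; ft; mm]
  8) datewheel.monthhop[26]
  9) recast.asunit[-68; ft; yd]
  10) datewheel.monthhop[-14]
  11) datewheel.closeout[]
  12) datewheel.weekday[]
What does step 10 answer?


>> datewheel.spanto(d: 1726-10-22)
<< 250
>> datewheel.pin(d: 2300-07-20)
<< 2300-07-20
>> datewheel.pin(d: 2163-01-22)
<< 2163-01-22
>> recast.asunit(v: -120, u_from: C, u_to: F)
<< -184
>> datewheel.roll(n: 224)
<< 2163-09-03
>> datewheel.roll(n: 39)
<< 2163-10-12
>> recast.asunit(v: -2179, u_from: ft, u_to: mm)
<< -3320796/5
>> datewheel.monthhop(n: 26)
<< 2165-12-12
>> recast.asunit(v: -68, u_from: ft, u_to: yd)
<< -68/3
>> datewheel.monthhop(n: -14)
<< 2164-10-12
>> datewheel.closeout()
<< 2164-10-31
>> datewheel.weekday()
<< Wednesday

Answer: 2164-10-12


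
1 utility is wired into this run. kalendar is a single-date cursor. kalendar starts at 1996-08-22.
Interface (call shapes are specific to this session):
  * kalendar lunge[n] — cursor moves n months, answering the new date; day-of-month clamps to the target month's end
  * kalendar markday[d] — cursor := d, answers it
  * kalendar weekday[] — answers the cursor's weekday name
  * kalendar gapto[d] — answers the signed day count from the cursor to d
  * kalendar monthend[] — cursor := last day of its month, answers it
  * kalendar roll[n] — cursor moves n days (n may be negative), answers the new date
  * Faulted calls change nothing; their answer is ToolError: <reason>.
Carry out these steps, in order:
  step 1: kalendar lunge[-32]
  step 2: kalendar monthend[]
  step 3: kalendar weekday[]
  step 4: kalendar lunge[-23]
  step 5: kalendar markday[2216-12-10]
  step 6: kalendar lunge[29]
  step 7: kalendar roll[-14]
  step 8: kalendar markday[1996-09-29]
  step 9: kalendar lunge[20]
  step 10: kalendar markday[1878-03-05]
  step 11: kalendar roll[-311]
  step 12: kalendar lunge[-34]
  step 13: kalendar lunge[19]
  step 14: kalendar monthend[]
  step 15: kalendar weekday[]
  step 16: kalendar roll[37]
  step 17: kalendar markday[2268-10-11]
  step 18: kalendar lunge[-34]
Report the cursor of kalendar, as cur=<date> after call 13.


% kalendar lunge(n→-32) ~> 1993-12-22
% kalendar monthend() ~> 1993-12-31
% kalendar weekday() ~> Friday
% kalendar lunge(n→-23) ~> 1992-01-31
% kalendar markday(d→2216-12-10) ~> 2216-12-10
% kalendar lunge(n→29) ~> 2219-05-10
% kalendar roll(n→-14) ~> 2219-04-26
% kalendar markday(d→1996-09-29) ~> 1996-09-29
% kalendar lunge(n→20) ~> 1998-05-29
% kalendar markday(d→1878-03-05) ~> 1878-03-05
% kalendar roll(n→-311) ~> 1877-04-28
% kalendar lunge(n→-34) ~> 1874-06-28
% kalendar lunge(n→19) ~> 1876-01-28
% kalendar monthend() ~> 1876-01-31
% kalendar weekday() ~> Monday
% kalendar roll(n→37) ~> 1876-03-08
% kalendar markday(d→2268-10-11) ~> 2268-10-11
% kalendar lunge(n→-34) ~> 2265-12-11

Answer: cur=1876-01-28


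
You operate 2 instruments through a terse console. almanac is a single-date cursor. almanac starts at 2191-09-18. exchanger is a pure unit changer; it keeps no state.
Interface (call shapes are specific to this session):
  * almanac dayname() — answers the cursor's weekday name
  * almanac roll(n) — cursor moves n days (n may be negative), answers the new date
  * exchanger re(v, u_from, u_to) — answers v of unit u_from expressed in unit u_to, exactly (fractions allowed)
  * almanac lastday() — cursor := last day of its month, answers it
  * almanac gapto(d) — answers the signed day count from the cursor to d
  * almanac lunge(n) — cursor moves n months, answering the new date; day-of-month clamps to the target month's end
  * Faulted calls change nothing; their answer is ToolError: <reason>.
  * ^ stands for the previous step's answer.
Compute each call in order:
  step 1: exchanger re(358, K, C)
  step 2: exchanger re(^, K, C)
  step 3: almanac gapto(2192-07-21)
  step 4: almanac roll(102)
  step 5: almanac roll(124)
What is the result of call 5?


% exchanger re(v: 358, u_from: K, u_to: C) => 1697/20
% exchanger re(v: ^, u_from: K, u_to: C) => -1883/10
% almanac gapto(d: 2192-07-21) => 307
% almanac roll(n: 102) => 2191-12-29
% almanac roll(n: 124) => 2192-05-01

Answer: 2192-05-01


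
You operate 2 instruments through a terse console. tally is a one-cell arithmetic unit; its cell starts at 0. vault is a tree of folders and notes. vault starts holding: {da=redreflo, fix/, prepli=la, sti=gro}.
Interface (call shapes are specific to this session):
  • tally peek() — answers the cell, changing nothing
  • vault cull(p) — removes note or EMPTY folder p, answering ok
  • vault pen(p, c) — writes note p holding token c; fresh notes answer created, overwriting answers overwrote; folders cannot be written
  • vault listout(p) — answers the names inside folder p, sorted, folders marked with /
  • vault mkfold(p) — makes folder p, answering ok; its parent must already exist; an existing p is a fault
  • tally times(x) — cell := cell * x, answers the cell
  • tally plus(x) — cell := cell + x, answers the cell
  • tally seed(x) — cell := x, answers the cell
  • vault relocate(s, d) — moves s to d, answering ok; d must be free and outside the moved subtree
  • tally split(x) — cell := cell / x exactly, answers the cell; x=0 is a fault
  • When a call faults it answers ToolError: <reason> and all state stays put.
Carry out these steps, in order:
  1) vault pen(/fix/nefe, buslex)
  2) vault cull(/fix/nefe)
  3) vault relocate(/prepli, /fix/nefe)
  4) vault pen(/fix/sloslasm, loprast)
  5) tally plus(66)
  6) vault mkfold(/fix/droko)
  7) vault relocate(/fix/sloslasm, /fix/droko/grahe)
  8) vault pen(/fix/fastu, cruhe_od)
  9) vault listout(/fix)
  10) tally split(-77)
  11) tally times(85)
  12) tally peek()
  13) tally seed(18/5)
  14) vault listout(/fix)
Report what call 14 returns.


→ vault pen(p: /fix/nefe, c: buslex)
← created
→ vault cull(p: /fix/nefe)
← ok
→ vault relocate(s: /prepli, d: /fix/nefe)
← ok
→ vault pen(p: /fix/sloslasm, c: loprast)
← created
→ tally plus(x: 66)
← 66
→ vault mkfold(p: /fix/droko)
← ok
→ vault relocate(s: /fix/sloslasm, d: /fix/droko/grahe)
← ok
→ vault pen(p: /fix/fastu, c: cruhe_od)
← created
→ vault listout(p: /fix)
← [droko/, fastu, nefe]
→ tally split(x: -77)
← -6/7
→ tally times(x: 85)
← -510/7
→ tally peek()
← -510/7
→ tally seed(x: 18/5)
← 18/5
→ vault listout(p: /fix)
← [droko/, fastu, nefe]

Answer: [droko/, fastu, nefe]


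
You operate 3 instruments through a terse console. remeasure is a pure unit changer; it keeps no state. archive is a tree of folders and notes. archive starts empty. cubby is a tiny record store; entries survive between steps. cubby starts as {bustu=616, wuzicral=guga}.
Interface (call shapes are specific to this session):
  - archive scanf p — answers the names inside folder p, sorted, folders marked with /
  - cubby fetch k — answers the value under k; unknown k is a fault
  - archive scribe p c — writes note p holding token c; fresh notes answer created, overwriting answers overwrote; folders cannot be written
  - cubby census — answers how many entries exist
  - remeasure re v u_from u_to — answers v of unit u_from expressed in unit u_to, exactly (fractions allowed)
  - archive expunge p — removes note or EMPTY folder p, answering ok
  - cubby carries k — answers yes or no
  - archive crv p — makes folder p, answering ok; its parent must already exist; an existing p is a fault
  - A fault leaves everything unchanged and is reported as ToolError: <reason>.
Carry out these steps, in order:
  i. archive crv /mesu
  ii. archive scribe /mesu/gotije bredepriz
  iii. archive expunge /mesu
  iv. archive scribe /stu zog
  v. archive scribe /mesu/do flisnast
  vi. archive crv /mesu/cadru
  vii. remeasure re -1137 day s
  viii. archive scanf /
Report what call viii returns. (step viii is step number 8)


Act: archive crv[p→/mesu]
Obs: ok
Act: archive scribe[p→/mesu/gotije; c→bredepriz]
Obs: created
Act: archive expunge[p→/mesu]
Obs: ToolError: not empty
Act: archive scribe[p→/stu; c→zog]
Obs: created
Act: archive scribe[p→/mesu/do; c→flisnast]
Obs: created
Act: archive crv[p→/mesu/cadru]
Obs: ok
Act: remeasure re[v→-1137; u_from→day; u_to→s]
Obs: -98236800
Act: archive scanf[p→/]
Obs: [mesu/, stu]

Answer: [mesu/, stu]


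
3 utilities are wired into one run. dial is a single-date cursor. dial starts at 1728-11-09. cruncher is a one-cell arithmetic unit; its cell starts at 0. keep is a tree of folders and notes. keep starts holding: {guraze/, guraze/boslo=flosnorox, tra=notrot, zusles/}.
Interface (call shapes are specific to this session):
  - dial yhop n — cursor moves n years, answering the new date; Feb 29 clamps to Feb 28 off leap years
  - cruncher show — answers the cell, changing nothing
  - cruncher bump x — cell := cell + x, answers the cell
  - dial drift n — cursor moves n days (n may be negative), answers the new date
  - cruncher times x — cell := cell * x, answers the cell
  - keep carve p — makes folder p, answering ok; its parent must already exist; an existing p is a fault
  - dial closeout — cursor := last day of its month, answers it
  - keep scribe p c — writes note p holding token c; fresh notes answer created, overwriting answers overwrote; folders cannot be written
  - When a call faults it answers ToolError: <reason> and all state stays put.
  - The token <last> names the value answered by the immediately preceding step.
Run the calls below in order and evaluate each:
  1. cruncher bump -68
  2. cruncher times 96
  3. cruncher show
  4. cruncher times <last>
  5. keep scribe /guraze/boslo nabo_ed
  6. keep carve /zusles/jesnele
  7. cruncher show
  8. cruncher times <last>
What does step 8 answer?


I use cruncher bump(x='-68'), which returns -68.
I use cruncher times(x='96'), which returns -6528.
I try cruncher show, giving -6528.
I use cruncher times(x='<last>'), which returns 42614784.
Calling keep scribe(p='/guraze/boslo', c='nabo_ed'), giving overwrote.
Using keep carve(p='/zusles/jesnele'), which returns ok.
I call cruncher show(), → 42614784.
I use cruncher times(x='<last>'), — result: 1816019815366656.

Answer: 1816019815366656


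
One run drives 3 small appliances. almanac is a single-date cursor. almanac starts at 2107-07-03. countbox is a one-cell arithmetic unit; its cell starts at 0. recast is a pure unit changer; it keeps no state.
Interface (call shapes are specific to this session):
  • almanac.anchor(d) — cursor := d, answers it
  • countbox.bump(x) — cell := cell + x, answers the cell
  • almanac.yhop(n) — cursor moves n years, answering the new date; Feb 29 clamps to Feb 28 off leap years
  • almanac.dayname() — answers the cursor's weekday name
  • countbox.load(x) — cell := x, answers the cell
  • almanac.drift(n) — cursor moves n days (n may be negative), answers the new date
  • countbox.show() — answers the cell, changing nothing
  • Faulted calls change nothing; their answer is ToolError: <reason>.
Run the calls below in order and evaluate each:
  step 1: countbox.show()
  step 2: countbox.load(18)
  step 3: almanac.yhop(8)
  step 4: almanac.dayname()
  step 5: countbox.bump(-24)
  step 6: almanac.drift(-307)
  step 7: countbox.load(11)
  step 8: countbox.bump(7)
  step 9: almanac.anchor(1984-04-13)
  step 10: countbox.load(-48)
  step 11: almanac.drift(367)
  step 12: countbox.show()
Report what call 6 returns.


→ countbox.show()
← 0
→ countbox.load(x: 18)
← 18
→ almanac.yhop(n: 8)
← 2115-07-03
→ almanac.dayname()
← Wednesday
→ countbox.bump(x: -24)
← -6
→ almanac.drift(n: -307)
← 2114-08-30
→ countbox.load(x: 11)
← 11
→ countbox.bump(x: 7)
← 18
→ almanac.anchor(d: 1984-04-13)
← 1984-04-13
→ countbox.load(x: -48)
← -48
→ almanac.drift(n: 367)
← 1985-04-15
→ countbox.show()
← -48

Answer: 2114-08-30


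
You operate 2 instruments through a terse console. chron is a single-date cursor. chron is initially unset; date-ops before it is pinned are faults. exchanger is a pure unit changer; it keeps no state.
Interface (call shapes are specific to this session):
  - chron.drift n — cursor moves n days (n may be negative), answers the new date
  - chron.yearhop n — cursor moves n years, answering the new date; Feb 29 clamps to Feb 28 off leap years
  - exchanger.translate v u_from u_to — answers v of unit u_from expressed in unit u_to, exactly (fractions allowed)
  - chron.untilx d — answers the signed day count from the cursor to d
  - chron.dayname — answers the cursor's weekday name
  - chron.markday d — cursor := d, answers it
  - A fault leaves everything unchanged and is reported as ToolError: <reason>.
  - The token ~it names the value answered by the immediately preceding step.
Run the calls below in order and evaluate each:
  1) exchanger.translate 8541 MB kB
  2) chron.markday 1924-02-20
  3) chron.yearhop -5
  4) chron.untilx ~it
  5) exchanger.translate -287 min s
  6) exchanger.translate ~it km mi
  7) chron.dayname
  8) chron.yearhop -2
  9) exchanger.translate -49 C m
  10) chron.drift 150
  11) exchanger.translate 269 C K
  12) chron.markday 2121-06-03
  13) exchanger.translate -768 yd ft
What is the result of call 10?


Answer: 1917-07-20

Derivation:
# 1. exchanger.translate(v→8541, u_from→MB, u_to→kB) => 8541000
# 2. chron.markday(d→1924-02-20) => 1924-02-20
# 3. chron.yearhop(n→-5) => 1919-02-20
# 4. chron.untilx(d→~it) => 0
# 5. exchanger.translate(v→-287, u_from→min, u_to→s) => -17220
# 6. exchanger.translate(v→~it, u_from→km, u_to→mi) => -44843750/4191
# 7. chron.dayname() => Thursday
# 8. chron.yearhop(n→-2) => 1917-02-20
# 9. exchanger.translate(v→-49, u_from→C, u_to→m) => ToolError: incompatible units
# 10. chron.drift(n→150) => 1917-07-20
# 11. exchanger.translate(v→269, u_from→C, u_to→K) => 10843/20
# 12. chron.markday(d→2121-06-03) => 2121-06-03
# 13. exchanger.translate(v→-768, u_from→yd, u_to→ft) => -2304
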